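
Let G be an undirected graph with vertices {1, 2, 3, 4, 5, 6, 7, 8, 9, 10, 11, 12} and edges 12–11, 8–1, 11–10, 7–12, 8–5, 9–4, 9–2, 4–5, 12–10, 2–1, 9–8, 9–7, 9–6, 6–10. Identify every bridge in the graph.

none

The edges on the cycle 12-11-10-12 are not bridges since each lies on that cycle.
Every edge lies on some cycle, so there are no bridges.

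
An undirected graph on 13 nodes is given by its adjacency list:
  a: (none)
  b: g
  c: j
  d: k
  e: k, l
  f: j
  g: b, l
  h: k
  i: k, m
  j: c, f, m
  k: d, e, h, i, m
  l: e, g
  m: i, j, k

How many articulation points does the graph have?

6

Removing e increases the component count from 2 to 3, so e is a cut vertex.
Removing g increases the component count from 2 to 3, so g is a cut vertex.
Removing j increases the component count from 2 to 4, so j is a cut vertex.
Likewise k, l, m are cut vertices.
By contrast removing c leaves 2 components; it is not a cut vertex. No other vertex is a cut vertex either.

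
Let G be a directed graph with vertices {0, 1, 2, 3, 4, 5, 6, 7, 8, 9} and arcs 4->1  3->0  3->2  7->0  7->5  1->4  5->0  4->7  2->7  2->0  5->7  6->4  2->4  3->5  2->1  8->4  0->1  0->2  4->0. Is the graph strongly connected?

There is no directed path from 5 to 9, so the graph is not strongly connected.

No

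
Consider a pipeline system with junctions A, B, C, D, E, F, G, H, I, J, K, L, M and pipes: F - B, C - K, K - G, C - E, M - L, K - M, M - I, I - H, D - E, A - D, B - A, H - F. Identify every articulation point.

K, M

Removing K increases the component count from 2 to 3, so K is a cut vertex.
Removing M increases the component count from 2 to 3, so M is a cut vertex.
By contrast removing H leaves 2 components; it is not a cut vertex. No other vertex is a cut vertex either.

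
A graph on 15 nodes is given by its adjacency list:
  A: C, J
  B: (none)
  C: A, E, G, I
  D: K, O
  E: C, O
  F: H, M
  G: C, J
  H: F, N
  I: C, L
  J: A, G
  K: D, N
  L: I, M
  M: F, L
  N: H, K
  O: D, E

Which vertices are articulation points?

C

Removing C increases the component count from 2 to 3, so C is a cut vertex.
By contrast removing E leaves 2 components; it is not a cut vertex. No other vertex is a cut vertex either.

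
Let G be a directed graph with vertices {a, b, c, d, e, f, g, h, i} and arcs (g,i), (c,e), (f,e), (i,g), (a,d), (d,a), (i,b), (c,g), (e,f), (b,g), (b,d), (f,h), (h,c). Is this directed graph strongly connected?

There is no directed path from d to f, so the graph is not strongly connected.

No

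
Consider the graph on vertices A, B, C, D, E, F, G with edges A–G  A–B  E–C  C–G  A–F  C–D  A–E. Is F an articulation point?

Deleting F leaves 1 component (was 1), so F is not a cut vertex.

No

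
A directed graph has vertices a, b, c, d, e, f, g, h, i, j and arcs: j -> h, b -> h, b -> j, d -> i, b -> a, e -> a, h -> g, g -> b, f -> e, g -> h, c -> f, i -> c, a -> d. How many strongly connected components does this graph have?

2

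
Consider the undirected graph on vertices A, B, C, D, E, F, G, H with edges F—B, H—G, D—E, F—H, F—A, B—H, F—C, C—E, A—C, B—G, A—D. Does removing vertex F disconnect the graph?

Deleting F raises the number of components from 1 to 2, so F is a cut vertex.

Yes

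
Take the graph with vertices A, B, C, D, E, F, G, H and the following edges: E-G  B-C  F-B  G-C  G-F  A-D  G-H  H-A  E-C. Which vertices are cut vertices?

A, G, H

Removing A increases the component count from 1 to 2, so A is a cut vertex.
Removing G increases the component count from 1 to 2, so G is a cut vertex.
Removing H increases the component count from 1 to 2, so H is a cut vertex.
By contrast removing E leaves 1 component; it is not a cut vertex. No other vertex is a cut vertex either.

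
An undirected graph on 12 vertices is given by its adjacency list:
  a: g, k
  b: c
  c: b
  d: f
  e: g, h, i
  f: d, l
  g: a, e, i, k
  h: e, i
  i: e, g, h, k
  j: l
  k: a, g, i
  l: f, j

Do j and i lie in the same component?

No

The component containing j is {d, f, j, l}, and i is not in it.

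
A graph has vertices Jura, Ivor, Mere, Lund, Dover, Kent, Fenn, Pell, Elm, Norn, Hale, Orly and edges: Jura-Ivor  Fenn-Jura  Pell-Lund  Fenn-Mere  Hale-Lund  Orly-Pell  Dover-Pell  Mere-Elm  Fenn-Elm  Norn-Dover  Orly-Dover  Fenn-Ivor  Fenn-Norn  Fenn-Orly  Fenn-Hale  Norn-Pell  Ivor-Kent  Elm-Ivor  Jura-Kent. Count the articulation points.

Removing Fenn increases the component count from 1 to 2, so Fenn is a cut vertex.
By contrast removing Lund leaves 1 component; it is not a cut vertex. No other vertex is a cut vertex either.

1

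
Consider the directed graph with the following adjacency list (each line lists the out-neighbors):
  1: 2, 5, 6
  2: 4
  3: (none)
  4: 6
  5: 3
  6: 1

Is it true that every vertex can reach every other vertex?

No

There is no directed path from 3 to 5, so the graph is not strongly connected.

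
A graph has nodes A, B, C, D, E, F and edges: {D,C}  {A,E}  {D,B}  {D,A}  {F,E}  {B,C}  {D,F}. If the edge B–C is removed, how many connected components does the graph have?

1

B and C are still connected via B-D-C, so the component count stays at 1.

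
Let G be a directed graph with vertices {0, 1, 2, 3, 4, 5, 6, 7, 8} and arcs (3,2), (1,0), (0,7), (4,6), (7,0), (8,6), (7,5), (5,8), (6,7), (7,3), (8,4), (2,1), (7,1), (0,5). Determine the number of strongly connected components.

{0, 1, 2, 3, 4, 5, 6, 7, 8} are all mutually reachable — one SCC of size 9.
That gives 1 strongly connected component.

1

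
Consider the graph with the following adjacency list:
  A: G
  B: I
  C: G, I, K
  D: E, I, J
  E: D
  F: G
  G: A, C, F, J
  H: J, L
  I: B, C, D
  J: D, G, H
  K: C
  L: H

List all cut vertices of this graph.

C, D, G, H, I, J

Removing C increases the component count from 1 to 2, so C is a cut vertex.
Removing D increases the component count from 1 to 2, so D is a cut vertex.
Removing G increases the component count from 1 to 3, so G is a cut vertex.
Likewise H, I, J are cut vertices.
By contrast removing F leaves 1 component; it is not a cut vertex. No other vertex is a cut vertex either.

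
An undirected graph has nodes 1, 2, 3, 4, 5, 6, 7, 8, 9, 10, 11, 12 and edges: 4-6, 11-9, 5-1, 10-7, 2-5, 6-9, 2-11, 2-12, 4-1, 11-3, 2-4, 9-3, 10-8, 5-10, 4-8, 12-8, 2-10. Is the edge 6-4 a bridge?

No

After removing 6-4, the path 6-9-11-2-4 still connects them, so the edge is not a bridge.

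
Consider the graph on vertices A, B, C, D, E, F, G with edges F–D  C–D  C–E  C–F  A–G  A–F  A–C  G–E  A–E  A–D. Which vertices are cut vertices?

none

Removing D, for instance, still leaves 2 components. No single vertex removal increases the component count — the graph has no articulation points.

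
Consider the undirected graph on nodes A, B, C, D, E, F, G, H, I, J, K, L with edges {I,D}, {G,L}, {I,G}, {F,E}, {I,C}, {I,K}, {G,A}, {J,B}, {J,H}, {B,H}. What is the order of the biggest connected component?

Starting from E we can reach E, F. That is one component of size 2.
Starting from B we can reach B, H, J. That is one component of size 3.
Starting from A we can reach A, C, D, G, I, K, L. That is one component of size 7.
The largest has 7 vertices.

7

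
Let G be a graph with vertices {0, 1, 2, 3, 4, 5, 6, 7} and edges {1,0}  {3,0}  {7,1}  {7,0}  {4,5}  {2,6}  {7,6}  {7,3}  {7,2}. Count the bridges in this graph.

The edges on the cycle 7-2-6-7 are not bridges since each lies on that cycle.
But removing 4–5 disconnects 4 from 5 — this is a bridge.

1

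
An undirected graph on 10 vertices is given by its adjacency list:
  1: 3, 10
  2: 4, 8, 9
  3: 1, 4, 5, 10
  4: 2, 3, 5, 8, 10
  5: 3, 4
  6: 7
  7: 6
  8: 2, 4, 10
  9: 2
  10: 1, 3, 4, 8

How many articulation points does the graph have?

Removing 2 increases the component count from 2 to 3, so 2 is a cut vertex.
By contrast removing 7 leaves 2 components; it is not a cut vertex. No other vertex is a cut vertex either.

1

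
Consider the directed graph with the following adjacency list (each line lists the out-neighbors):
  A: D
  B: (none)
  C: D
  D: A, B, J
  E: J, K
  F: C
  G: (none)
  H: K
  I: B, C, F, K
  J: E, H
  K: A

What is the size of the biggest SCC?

{A, D, E, H, J, K} are all mutually reachable — one SCC of size 6.
{F} is an SCC by itself.
{B} is an SCC by itself.
{C} is an SCC by itself.
{G} is an SCC by itself.
(and 1 more singleton SCC)
The largest has 6 vertices.

6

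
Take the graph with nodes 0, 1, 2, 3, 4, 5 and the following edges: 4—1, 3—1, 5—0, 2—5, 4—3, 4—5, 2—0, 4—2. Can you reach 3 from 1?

From 1 we can reach 0, 1, 2, 3, 4, 5, which includes 3.

Yes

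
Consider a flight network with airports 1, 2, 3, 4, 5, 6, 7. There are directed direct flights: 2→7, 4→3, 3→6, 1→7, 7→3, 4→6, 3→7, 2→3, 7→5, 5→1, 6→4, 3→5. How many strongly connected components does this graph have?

2

{1, 3, 4, 5, 6, 7} are all mutually reachable — one SCC of size 6.
{2} is an SCC by itself.
That gives 2 strongly connected components.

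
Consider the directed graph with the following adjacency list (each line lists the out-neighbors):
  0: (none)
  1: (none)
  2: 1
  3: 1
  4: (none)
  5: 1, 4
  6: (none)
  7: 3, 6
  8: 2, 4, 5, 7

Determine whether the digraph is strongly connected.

No

There is no directed path from 0 to 3, so the graph is not strongly connected.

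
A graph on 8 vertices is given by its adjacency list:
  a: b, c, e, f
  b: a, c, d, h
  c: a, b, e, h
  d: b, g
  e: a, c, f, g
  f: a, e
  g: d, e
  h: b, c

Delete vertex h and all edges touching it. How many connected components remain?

1

With h gone, the remaining components are: {a, b, c, d, e, f, g}.
That is 1 component.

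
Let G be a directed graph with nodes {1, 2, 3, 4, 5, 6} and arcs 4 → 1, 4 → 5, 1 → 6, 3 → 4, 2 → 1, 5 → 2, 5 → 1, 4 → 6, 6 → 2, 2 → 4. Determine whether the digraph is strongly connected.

No

There is no directed path from 2 to 3, so the graph is not strongly connected.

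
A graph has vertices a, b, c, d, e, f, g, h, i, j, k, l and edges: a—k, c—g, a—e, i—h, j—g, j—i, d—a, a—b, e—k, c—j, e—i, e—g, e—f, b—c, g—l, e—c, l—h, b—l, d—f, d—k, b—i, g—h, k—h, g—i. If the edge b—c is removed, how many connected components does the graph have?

1

b and c are still connected via b-a-e-c, so the component count stays at 1.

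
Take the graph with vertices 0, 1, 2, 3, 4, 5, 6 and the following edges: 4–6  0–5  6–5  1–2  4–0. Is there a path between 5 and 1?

No

The component containing 5 is {0, 4, 5, 6}, and 1 is not in it.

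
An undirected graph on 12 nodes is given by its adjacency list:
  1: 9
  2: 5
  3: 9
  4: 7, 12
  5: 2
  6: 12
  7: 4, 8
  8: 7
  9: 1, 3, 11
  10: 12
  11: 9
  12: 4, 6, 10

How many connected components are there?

Starting from 2 we can reach 2, 5. That is one component of size 2.
Starting from 1 we can reach 1, 3, 9, 11. That is one component of size 4.
Starting from 4 we can reach 4, 6, 7, 8, 10, 12. That is one component of size 6.
Total: 3 components.

3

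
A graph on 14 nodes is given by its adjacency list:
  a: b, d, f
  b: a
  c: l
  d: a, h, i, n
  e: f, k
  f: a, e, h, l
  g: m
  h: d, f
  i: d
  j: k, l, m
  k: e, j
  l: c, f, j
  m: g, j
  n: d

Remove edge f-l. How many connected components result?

f and l are still connected via f-e-k-j-l, so the component count stays at 1.

1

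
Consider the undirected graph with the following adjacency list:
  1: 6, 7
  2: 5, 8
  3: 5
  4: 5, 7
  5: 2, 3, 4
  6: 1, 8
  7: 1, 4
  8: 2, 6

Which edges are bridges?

3-5

The edges on the cycle 5-2-8-6-1-7-4-5 are not bridges since each lies on that cycle.
But removing 5-3 disconnects 5 from 3 — this is a bridge.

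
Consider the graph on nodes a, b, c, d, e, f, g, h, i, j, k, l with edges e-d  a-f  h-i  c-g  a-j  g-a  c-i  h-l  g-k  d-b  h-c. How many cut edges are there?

The edges on the cycle h-c-i-h are not bridges since each lies on that cycle.
But removing e-d disconnects e from d; removing h-l disconnects h from l; removing k-g disconnects k from g; removing a-f disconnects a from f — these are bridges.
In total 8 edges are bridges.

8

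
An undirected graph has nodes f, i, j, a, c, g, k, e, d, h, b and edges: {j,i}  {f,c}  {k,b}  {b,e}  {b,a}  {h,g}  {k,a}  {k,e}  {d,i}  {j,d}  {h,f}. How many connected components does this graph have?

3

Starting from d we can reach d, i, j. That is one component of size 3.
Starting from c we can reach c, f, g, h. That is one component of size 4.
Starting from a we can reach a, b, e, k. That is one component of size 4.
Total: 3 components.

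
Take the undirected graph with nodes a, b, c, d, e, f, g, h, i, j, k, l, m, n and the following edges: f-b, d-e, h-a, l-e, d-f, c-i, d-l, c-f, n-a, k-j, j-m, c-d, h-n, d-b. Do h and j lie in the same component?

No

The component containing h is {a, h, n}, and j is not in it.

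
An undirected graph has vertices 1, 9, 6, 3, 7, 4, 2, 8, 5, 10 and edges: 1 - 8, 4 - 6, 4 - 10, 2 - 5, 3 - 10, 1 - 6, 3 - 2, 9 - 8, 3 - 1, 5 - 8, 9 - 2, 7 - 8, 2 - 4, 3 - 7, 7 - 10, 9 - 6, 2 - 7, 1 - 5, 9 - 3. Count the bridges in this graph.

0

The edges on the cycle 3-1-5-2-3 are not bridges since each lies on that cycle.
Every edge lies on some cycle, so there are no bridges.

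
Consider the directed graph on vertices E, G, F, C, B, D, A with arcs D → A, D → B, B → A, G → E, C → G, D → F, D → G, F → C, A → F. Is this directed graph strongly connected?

No

There is no directed path from E to A, so the graph is not strongly connected.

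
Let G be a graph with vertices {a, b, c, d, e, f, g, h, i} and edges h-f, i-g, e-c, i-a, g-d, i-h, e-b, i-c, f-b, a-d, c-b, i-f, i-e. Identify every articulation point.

Removing i increases the component count from 1 to 2, so i is a cut vertex.
By contrast removing h leaves 1 component; it is not a cut vertex. No other vertex is a cut vertex either.

i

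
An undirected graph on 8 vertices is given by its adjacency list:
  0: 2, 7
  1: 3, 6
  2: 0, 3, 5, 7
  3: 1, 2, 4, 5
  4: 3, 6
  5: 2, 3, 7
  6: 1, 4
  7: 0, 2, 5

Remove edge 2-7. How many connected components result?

1

2 and 7 are still connected via 2-5-7, so the component count stays at 1.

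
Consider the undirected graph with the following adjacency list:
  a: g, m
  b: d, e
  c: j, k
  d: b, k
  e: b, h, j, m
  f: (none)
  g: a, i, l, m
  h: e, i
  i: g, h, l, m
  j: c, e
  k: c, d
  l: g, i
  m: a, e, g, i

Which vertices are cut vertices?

Removing e increases the component count from 2 to 3, so e is a cut vertex.
By contrast removing h leaves 2 components; it is not a cut vertex. No other vertex is a cut vertex either.

e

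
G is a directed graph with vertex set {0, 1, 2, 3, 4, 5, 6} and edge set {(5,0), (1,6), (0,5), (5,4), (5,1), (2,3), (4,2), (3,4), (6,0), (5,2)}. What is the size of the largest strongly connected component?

4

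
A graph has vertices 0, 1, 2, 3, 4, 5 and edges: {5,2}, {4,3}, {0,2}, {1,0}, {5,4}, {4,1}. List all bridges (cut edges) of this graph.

The edges on the cycle 5-4-1-0-2-5 are not bridges since each lies on that cycle.
But removing 4-3 disconnects 4 from 3 — this is a bridge.

3-4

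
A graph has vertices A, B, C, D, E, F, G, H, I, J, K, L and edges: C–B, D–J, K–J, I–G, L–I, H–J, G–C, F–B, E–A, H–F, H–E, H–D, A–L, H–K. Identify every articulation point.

Removing H increases the component count from 1 to 2, so H is a cut vertex.
By contrast removing L leaves 1 component; it is not a cut vertex. No other vertex is a cut vertex either.

H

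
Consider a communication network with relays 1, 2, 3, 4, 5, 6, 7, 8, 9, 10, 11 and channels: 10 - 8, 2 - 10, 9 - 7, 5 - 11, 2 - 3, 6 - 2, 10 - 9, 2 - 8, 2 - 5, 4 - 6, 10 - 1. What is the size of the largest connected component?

11

Starting from 1 we can reach 1, 2, 3, 4, 5, 6, 7, 8, 9, 10, 11. That is one component of size 11.
The largest has 11 vertices.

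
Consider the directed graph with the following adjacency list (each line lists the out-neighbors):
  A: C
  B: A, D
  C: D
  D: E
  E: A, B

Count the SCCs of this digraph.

1

{A, B, C, D, E} are all mutually reachable — one SCC of size 5.
That gives 1 strongly connected component.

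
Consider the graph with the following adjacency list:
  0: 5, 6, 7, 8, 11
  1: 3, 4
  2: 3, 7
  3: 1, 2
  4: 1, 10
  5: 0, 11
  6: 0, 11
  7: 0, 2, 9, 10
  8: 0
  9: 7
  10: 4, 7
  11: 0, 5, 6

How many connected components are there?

1

Starting from 0 we can reach 0, 1, 2, 3, 4, 5, 6, 7, 8, 9, 10, 11. That is one component of size 12.
Total: 1 component.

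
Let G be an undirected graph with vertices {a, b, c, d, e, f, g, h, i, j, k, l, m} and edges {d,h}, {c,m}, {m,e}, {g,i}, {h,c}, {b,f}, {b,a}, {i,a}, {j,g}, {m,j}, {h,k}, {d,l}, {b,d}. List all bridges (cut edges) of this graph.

b-f, d-l, e-m, h-k

The edges on the cycle b-d-h-c-m-j-g-i-a-b are not bridges since each lies on that cycle.
But removing e–m disconnects e from m; removing d–l disconnects d from l; removing b–f disconnects b from f; removing h–k disconnects h from k — these are bridges.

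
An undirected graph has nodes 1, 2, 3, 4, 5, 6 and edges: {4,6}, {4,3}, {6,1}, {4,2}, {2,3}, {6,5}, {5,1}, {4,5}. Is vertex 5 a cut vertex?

No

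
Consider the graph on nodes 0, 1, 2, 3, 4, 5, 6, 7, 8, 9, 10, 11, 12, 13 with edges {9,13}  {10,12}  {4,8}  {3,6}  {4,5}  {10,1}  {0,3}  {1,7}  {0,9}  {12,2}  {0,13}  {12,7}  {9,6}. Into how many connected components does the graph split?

11 is isolated — a component by itself.
Starting from 4 we can reach 4, 5, 8. That is one component of size 3.
Starting from 0 we can reach 0, 3, 6, 9, 13. That is one component of size 5.
Starting from 1 we can reach 1, 2, 7, 10, 12. That is one component of size 5.
Total: 4 components.

4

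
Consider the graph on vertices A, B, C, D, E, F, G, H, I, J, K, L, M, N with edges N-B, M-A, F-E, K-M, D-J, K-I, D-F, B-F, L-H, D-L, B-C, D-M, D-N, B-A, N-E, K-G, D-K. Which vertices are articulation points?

B, D, K, L

Removing B increases the component count from 1 to 2, so B is a cut vertex.
Removing D increases the component count from 1 to 3, so D is a cut vertex.
Removing K increases the component count from 1 to 3, so K is a cut vertex.
Likewise L is a cut vertex.
By contrast removing E leaves 1 component; it is not a cut vertex. No other vertex is a cut vertex either.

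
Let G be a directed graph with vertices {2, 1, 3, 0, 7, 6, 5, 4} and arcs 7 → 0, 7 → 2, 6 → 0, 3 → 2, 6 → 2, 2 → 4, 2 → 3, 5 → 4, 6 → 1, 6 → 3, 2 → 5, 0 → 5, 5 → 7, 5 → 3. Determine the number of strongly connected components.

{0, 2, 3, 5, 7} are all mutually reachable — one SCC of size 5.
{6} is an SCC by itself.
{1} is an SCC by itself.
{4} is an SCC by itself.
That gives 4 strongly connected components.

4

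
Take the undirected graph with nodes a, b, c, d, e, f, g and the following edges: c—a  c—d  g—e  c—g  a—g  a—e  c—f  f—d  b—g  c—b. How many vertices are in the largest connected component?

7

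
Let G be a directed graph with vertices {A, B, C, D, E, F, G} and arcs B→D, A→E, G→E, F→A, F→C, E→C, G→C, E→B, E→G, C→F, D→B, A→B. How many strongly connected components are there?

{A, C, E, F, G} are all mutually reachable — one SCC of size 5.
{B, D} are all mutually reachable — one SCC of size 2.
That gives 2 strongly connected components.

2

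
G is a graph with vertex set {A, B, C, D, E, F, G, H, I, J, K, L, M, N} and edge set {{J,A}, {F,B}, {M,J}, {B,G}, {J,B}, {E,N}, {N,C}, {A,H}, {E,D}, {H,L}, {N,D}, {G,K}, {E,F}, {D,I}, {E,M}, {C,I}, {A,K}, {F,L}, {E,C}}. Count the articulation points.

1

Removing E increases the component count from 1 to 2, so E is a cut vertex.
By contrast removing L leaves 1 component; it is not a cut vertex. No other vertex is a cut vertex either.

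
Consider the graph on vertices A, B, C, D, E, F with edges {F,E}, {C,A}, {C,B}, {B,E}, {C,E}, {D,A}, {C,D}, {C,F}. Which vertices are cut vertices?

C

Removing C increases the component count from 1 to 2, so C is a cut vertex.
By contrast removing A leaves 1 component; it is not a cut vertex. No other vertex is a cut vertex either.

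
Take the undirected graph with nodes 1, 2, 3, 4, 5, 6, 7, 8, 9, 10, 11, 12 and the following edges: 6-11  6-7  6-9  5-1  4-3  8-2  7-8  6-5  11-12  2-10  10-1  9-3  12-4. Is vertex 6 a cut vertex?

Yes

Deleting 6 raises the number of components from 1 to 2, so 6 is a cut vertex.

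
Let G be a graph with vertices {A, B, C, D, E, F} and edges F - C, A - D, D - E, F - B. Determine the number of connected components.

Starting from A we can reach A, D, E. That is one component of size 3.
Starting from B we can reach B, C, F. That is one component of size 3.
Total: 2 components.

2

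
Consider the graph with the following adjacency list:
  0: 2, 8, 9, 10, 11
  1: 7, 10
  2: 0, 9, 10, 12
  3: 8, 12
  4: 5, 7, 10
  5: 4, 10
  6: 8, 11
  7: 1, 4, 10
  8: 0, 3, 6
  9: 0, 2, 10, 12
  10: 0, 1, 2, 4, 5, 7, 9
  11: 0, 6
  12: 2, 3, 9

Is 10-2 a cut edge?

After removing 10-2, the path 10-9-2 still connects them, so the edge is not a bridge.

No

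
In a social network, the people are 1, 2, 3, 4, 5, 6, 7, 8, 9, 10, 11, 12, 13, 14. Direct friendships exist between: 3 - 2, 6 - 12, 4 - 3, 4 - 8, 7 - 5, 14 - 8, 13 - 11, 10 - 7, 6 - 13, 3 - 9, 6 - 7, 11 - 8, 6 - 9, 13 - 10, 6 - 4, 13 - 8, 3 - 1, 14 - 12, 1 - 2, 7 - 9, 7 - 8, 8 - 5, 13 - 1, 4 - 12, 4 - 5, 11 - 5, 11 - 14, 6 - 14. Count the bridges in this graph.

0

The edges on the cycle 6-13-11-14-8-4-6 are not bridges since each lies on that cycle.
Every edge lies on some cycle, so there are no bridges.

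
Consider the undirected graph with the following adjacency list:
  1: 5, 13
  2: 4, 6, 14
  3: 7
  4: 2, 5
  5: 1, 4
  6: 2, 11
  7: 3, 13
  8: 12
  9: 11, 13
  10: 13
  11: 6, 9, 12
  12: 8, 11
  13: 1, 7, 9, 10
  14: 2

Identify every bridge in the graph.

The edges on the cycle 13-1-5-4-2-6-11-9-13 are not bridges since each lies on that cycle.
But removing 13-10 disconnects 13 from 10; removing 12-11 disconnects 12 from 11; removing 12-8 disconnects 12 from 8; removing 14-2 disconnects 14 from 2 — these are bridges.
In total 6 edges are bridges.

10-13, 11-12, 12-8, 13-7, 14-2, 3-7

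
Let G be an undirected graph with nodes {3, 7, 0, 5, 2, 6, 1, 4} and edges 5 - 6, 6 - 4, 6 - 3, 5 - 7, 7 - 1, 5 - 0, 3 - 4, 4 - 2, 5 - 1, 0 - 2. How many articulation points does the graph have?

1

Removing 5 increases the component count from 1 to 2, so 5 is a cut vertex.
By contrast removing 3 leaves 1 component; it is not a cut vertex. No other vertex is a cut vertex either.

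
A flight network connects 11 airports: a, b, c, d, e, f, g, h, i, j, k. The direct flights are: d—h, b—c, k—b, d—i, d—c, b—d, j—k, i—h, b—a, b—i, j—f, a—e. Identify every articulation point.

a, b, j, k

Removing a increases the component count from 2 to 3, so a is a cut vertex.
Removing b increases the component count from 2 to 4, so b is a cut vertex.
Removing j increases the component count from 2 to 3, so j is a cut vertex.
Likewise k is a cut vertex.
By contrast removing h leaves 2 components; it is not a cut vertex. No other vertex is a cut vertex either.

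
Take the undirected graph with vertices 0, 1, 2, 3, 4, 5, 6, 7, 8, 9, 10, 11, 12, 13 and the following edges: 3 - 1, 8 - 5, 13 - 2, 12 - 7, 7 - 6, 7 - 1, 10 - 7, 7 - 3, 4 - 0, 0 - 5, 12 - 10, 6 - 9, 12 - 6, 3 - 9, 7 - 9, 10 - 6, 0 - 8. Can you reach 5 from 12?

The component containing 12 is {1, 3, 6, 7, 9, 10, 12}, and 5 is not in it.

No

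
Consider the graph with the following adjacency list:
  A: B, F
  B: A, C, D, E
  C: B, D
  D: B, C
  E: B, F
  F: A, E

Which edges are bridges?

The edges on the cycle B-D-C-B are not bridges since each lies on that cycle.
Every edge lies on some cycle, so there are no bridges.

none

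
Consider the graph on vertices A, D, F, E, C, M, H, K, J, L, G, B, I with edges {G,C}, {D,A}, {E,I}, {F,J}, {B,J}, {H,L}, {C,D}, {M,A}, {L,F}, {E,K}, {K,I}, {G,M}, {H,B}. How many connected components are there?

Starting from E we can reach E, I, K. That is one component of size 3.
Starting from B we can reach B, F, H, J, L. That is one component of size 5.
Starting from A we can reach A, C, D, G, M. That is one component of size 5.
Total: 3 components.

3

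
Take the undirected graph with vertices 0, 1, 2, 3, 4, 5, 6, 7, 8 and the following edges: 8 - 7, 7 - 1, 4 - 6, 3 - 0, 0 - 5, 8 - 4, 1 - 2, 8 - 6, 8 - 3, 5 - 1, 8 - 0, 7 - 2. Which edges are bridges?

The edges on the cycle 8-4-6-8 are not bridges since each lies on that cycle.
Every edge lies on some cycle, so there are no bridges.

none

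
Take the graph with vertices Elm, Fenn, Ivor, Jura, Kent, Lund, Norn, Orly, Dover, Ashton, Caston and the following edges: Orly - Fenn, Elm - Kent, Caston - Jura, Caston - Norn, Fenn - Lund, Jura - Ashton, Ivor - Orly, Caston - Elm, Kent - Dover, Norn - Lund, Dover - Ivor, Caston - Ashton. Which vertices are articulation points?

Removing Caston increases the component count from 1 to 2, so Caston is a cut vertex.
By contrast removing Norn leaves 1 component; it is not a cut vertex. No other vertex is a cut vertex either.

Caston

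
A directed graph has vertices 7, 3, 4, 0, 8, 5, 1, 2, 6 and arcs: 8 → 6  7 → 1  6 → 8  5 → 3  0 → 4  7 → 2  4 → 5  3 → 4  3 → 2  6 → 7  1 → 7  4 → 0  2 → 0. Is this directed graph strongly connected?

There is no directed path from 1 to 8, so the graph is not strongly connected.

No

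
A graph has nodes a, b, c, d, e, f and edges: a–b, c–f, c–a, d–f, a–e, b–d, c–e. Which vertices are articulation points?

none

Removing f, for instance, still leaves 1 component. No single vertex removal increases the component count — the graph has no articulation points.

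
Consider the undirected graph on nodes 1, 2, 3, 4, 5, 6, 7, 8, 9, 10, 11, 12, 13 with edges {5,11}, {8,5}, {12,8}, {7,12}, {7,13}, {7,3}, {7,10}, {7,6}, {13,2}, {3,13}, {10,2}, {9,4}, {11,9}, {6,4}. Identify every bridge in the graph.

none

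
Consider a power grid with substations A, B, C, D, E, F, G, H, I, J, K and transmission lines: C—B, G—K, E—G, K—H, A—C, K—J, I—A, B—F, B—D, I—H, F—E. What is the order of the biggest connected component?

Starting from A we can reach A, B, C, D, E, F, G, H, I, J, K. That is one component of size 11.
The largest has 11 vertices.

11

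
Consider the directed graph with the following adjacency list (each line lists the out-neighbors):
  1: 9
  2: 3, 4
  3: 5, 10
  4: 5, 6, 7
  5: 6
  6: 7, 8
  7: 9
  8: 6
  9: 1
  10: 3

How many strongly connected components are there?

{6, 8} are all mutually reachable — one SCC of size 2.
{3, 10} are all mutually reachable — one SCC of size 2.
{1, 9} are all mutually reachable — one SCC of size 2.
{7} is an SCC by itself.
{5} is an SCC by itself.
(and 2 more singleton SCCs)
That gives 7 strongly connected components.

7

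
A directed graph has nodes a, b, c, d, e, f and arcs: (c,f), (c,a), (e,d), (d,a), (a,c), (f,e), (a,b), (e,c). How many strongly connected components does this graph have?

{a, c, d, e, f} are all mutually reachable — one SCC of size 5.
{b} is an SCC by itself.
That gives 2 strongly connected components.

2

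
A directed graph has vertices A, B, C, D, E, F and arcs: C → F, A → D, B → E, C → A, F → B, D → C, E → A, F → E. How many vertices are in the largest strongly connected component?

6

{A, B, C, D, E, F} are all mutually reachable — one SCC of size 6.
The largest has 6 vertices.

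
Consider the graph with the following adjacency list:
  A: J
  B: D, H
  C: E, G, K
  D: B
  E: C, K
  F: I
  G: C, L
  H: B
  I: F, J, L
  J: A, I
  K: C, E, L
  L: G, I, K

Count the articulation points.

Removing B increases the component count from 2 to 3, so B is a cut vertex.
Removing I increases the component count from 2 to 4, so I is a cut vertex.
Removing J increases the component count from 2 to 3, so J is a cut vertex.
Likewise L is a cut vertex.
By contrast removing E leaves 2 components; it is not a cut vertex. No other vertex is a cut vertex either.

4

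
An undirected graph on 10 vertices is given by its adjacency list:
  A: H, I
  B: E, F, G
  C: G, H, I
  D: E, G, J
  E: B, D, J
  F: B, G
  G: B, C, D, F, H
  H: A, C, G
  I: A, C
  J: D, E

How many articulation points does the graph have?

Removing G increases the component count from 1 to 2, so G is a cut vertex.
By contrast removing F leaves 1 component; it is not a cut vertex. No other vertex is a cut vertex either.

1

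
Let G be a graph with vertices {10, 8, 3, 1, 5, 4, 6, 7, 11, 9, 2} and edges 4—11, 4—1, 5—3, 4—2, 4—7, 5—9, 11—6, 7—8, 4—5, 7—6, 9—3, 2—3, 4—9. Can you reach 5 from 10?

No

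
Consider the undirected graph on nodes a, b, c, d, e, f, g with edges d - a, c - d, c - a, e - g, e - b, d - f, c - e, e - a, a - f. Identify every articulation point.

Removing e increases the component count from 1 to 3, so e is a cut vertex.
By contrast removing a leaves 1 component; it is not a cut vertex. No other vertex is a cut vertex either.

e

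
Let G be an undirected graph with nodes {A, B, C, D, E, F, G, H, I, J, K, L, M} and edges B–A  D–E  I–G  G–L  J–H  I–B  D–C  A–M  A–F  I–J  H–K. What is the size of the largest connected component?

10

Starting from C we can reach C, D, E. That is one component of size 3.
Starting from A we can reach A, B, F, G, H, I, J, K, L, M. That is one component of size 10.
The largest has 10 vertices.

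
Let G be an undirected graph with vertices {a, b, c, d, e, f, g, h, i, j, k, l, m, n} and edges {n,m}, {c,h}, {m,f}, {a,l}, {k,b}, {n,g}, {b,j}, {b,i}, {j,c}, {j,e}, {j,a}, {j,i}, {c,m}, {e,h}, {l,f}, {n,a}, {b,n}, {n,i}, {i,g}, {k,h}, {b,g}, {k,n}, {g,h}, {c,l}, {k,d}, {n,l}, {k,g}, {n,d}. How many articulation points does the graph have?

Removing e, for instance, still leaves 1 component. No single vertex removal increases the component count — the graph has no articulation points.

0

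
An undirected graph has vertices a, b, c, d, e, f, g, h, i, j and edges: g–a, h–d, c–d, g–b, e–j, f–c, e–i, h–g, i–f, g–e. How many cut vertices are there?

Removing e increases the component count from 1 to 2, so e is a cut vertex.
Removing g increases the component count from 1 to 3, so g is a cut vertex.
By contrast removing h leaves 1 component; it is not a cut vertex. No other vertex is a cut vertex either.

2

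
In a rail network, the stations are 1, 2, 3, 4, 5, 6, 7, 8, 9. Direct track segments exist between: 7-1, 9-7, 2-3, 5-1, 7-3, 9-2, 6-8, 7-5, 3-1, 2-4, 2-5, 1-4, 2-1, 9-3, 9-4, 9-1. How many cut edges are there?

The edges on the cycle 9-7-3-9 are not bridges since each lies on that cycle.
But removing 8-6 disconnects 8 from 6 — this is a bridge.

1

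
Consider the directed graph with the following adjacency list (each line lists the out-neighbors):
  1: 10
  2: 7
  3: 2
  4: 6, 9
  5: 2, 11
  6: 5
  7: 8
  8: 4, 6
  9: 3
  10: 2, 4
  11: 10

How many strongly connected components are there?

{2, 3, 4, 5, 6, 7, 8, 9, 10, 11} are all mutually reachable — one SCC of size 10.
{1} is an SCC by itself.
That gives 2 strongly connected components.

2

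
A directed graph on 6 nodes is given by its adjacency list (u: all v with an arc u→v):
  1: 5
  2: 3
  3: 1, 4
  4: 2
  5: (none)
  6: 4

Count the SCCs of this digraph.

4

{2, 3, 4} are all mutually reachable — one SCC of size 3.
{5} is an SCC by itself.
{6} is an SCC by itself.
{1} is an SCC by itself.
That gives 4 strongly connected components.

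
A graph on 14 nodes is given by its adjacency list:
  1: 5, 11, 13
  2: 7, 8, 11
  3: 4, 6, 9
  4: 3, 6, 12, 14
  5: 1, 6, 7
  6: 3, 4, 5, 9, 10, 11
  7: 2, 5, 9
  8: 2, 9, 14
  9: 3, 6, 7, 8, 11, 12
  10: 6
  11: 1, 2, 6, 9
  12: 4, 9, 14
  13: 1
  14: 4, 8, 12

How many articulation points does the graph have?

Removing 1 increases the component count from 1 to 2, so 1 is a cut vertex.
Removing 6 increases the component count from 1 to 2, so 6 is a cut vertex.
By contrast removing 14 leaves 1 component; it is not a cut vertex. No other vertex is a cut vertex either.

2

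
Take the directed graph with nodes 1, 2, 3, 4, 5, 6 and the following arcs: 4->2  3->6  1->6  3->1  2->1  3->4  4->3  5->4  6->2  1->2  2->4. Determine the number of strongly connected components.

2

{1, 2, 3, 4, 6} are all mutually reachable — one SCC of size 5.
{5} is an SCC by itself.
That gives 2 strongly connected components.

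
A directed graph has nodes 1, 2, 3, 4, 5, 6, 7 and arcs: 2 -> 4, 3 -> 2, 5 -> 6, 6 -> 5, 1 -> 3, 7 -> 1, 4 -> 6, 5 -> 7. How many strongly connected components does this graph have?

1

{1, 2, 3, 4, 5, 6, 7} are all mutually reachable — one SCC of size 7.
That gives 1 strongly connected component.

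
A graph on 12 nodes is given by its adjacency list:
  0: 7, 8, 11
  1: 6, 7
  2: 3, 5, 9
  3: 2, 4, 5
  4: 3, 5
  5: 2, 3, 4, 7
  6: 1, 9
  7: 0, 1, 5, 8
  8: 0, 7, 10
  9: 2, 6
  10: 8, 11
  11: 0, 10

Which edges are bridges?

none

The edges on the cycle 7-0-11-10-8-7 are not bridges since each lies on that cycle.
Every edge lies on some cycle, so there are no bridges.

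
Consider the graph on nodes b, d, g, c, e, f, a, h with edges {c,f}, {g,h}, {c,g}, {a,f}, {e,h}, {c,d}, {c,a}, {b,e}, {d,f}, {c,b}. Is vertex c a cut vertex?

Yes

Deleting c raises the number of components from 1 to 2, so c is a cut vertex.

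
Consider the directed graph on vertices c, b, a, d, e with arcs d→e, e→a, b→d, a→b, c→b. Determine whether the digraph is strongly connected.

No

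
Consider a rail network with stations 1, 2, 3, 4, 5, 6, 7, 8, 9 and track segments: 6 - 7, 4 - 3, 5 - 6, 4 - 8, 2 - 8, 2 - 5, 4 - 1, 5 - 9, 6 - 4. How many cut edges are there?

4

The edges on the cycle 2-5-6-4-8-2 are not bridges since each lies on that cycle.
But removing 3 - 4 disconnects 3 from 4; removing 5 - 9 disconnects 5 from 9; removing 4 - 1 disconnects 4 from 1; removing 6 - 7 disconnects 6 from 7 — these are bridges.
That makes 4 bridges.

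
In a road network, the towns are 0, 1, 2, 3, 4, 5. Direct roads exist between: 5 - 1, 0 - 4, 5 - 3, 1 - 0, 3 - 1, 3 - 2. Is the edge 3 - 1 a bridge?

After removing 3 - 1, the path 3-5-1 still connects them, so the edge is not a bridge.

No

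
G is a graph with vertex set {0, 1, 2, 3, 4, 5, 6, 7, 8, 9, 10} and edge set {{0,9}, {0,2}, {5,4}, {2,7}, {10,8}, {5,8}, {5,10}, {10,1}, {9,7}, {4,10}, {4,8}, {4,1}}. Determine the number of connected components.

3 is isolated — a component by itself.
6 is isolated — a component by itself.
Starting from 0 we can reach 0, 2, 7, 9. That is one component of size 4.
Starting from 1 we can reach 1, 4, 5, 8, 10. That is one component of size 5.
Total: 4 components.

4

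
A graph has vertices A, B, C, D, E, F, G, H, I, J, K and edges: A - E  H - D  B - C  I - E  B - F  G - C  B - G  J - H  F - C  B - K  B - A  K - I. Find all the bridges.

The edges on the cycle B-K-I-E-A-B are not bridges since each lies on that cycle.
But removing J - H disconnects J from H; removing H - D disconnects H from D — these are bridges.

D-H, H-J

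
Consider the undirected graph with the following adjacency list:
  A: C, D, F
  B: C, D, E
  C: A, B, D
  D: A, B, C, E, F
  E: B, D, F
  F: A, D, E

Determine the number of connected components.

1

Starting from A we can reach A, B, C, D, E, F. That is one component of size 6.
Total: 1 component.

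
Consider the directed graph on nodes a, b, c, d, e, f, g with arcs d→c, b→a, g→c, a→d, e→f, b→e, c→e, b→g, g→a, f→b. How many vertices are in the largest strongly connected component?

7

{a, b, c, d, e, f, g} are all mutually reachable — one SCC of size 7.
The largest has 7 vertices.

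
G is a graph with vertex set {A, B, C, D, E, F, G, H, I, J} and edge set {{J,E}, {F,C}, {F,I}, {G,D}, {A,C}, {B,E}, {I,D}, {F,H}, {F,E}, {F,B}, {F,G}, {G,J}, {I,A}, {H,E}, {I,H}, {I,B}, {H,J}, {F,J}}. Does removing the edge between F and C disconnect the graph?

No

After removing F - C, the path F-I-A-C still connects them, so the edge is not a bridge.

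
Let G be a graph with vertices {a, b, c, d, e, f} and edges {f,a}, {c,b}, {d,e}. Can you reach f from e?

The component containing e is {d, e}, and f is not in it.

No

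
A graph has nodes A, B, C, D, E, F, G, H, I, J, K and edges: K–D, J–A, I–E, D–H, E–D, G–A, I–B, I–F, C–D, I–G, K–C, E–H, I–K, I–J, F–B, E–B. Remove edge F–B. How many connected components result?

1

F and B are still connected via F-I-B, so the component count stays at 1.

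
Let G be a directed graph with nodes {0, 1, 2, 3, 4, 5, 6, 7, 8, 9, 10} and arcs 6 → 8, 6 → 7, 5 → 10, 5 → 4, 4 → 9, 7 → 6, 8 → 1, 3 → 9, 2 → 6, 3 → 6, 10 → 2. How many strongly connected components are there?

{6, 7} are all mutually reachable — one SCC of size 2.
{10} is an SCC by itself.
{5} is an SCC by itself.
{1} is an SCC by itself.
{8} is an SCC by itself.
(and 5 more singleton SCCs)
That gives 10 strongly connected components.

10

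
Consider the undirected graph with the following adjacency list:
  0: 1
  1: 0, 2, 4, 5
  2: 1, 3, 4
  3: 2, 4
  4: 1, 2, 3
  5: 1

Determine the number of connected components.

1

Starting from 0 we can reach 0, 1, 2, 3, 4, 5. That is one component of size 6.
Total: 1 component.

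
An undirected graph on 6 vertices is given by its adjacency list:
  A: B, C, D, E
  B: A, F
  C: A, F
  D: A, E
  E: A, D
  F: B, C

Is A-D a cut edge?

After removing A-D, the path A-E-D still connects them, so the edge is not a bridge.

No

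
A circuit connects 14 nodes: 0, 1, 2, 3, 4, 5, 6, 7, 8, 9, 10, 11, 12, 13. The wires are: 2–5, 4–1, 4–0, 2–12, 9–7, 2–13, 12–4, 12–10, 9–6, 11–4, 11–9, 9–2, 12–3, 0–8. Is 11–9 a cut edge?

After removing 11–9, the path 11-4-12-2-9 still connects them, so the edge is not a bridge.

No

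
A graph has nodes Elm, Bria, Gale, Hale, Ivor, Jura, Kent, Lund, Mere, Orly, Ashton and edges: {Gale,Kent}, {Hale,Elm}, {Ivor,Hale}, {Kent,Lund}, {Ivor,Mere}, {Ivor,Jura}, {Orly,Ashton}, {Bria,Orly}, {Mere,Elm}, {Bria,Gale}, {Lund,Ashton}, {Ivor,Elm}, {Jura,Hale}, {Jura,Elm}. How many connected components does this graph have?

Starting from Elm we can reach Elm, Hale, Ivor, Jura, Mere. That is one component of size 5.
Starting from Bria we can reach Bria, Gale, Kent, Lund, Orly, Ashton. That is one component of size 6.
Total: 2 components.

2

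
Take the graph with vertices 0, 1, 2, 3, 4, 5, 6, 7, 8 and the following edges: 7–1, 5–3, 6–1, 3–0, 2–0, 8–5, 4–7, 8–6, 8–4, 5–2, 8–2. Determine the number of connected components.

1

Starting from 0 we can reach 0, 1, 2, 3, 4, 5, 6, 7, 8. That is one component of size 9.
Total: 1 component.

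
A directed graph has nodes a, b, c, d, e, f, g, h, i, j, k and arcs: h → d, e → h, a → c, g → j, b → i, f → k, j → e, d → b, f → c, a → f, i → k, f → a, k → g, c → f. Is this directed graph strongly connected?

No

There is no directed path from h to c, so the graph is not strongly connected.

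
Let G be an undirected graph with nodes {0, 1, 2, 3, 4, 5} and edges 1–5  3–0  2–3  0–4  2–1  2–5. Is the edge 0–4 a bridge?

Removing 0–4 leaves no path between 0 and 4: the component count goes from 1 to 2. So it is a bridge.

Yes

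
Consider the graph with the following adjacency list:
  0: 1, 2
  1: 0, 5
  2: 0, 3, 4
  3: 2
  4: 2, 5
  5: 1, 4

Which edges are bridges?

2-3

The edges on the cycle 0-2-4-5-1-0 are not bridges since each lies on that cycle.
But removing 2-3 disconnects 2 from 3 — this is a bridge.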